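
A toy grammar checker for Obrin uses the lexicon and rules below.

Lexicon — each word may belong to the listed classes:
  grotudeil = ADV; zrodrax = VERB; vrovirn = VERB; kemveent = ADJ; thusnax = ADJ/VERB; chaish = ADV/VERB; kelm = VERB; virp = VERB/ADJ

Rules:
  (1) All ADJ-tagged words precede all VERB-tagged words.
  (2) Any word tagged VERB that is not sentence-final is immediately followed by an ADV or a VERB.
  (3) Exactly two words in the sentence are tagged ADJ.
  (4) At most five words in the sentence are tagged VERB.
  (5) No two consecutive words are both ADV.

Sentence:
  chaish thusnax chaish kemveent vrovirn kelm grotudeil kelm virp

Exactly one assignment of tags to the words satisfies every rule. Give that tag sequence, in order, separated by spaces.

ADV ADJ ADV ADJ VERB VERB ADV VERB VERB

Candidates per position — 1:chaish {ADV,VERB}; 2:thusnax {ADJ,VERB}; 3:chaish {ADV,VERB}; 4:kemveent {ADJ}; 5:vrovirn {VERB}; 6:kelm {VERB}; 7:grotudeil {ADV}; 8:kelm {VERB}; 9:virp {VERB,ADJ}.
Position 1: VERB is ruled out by rule 1; that leaves ADV.
Position 2: VERB is ruled out by rule 1; that leaves ADJ.
Position 3: VERB is ruled out by rule 1; that leaves ADV.
Position 9: ADJ is ruled out by rule 1; that leaves VERB.
So the tagging must be: ADV ADJ ADV ADJ VERB VERB ADV VERB VERB.
Check: rule 1 satisfied; rule 2 satisfied; rule 3 satisfied; rule 4 satisfied; rule 5 satisfied.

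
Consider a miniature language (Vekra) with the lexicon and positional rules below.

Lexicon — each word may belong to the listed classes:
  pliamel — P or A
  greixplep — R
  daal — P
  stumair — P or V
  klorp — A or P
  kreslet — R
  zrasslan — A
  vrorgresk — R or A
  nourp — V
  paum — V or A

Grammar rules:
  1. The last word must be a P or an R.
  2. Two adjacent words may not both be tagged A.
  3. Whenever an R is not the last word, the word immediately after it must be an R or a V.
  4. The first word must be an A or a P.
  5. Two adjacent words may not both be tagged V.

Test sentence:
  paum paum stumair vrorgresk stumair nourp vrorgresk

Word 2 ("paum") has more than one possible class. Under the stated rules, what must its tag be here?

Candidates per position — 1:paum {V,A}; 2:paum {V,A}; 3:stumair {P,V}; 4:vrorgresk {R,A}; 5:stumair {P,V}; 6:nourp {V}; 7:vrorgresk {R,A}.
At position 1, choosing V makes rule 4 impossible to satisfy; hence A.
At position 2, choosing A makes rule 2 impossible to satisfy; hence V.
At position 3, choosing V makes rule 5 impossible to satisfy; hence P.
At position 5, choosing V makes rule 5 impossible to satisfy; hence P.
At position 7, choosing A makes rule 1 impossible to satisfy; hence R.
At position 4, choosing R makes rule 3 impossible to satisfy; hence A.
The only consistent sequence is: A V P A P V R.
Checking: rule 1 ok; rule 2 ok; rule 3 ok; rule 4 ok; rule 5 ok.

V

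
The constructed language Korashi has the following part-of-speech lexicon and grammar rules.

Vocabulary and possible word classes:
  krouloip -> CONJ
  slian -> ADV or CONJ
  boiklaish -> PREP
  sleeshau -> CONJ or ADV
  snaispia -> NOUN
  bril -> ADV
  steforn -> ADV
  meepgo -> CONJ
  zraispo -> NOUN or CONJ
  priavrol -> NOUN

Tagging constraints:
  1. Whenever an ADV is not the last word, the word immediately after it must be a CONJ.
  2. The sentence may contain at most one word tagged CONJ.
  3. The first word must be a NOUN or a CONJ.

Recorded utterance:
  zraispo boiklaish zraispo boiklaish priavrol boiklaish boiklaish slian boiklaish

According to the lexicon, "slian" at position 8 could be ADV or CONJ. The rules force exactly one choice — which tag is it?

Candidates per position — 1:zraispo {NOUN,CONJ}; 2:boiklaish {PREP}; 3:zraispo {NOUN,CONJ}; 4:boiklaish {PREP}; 5:priavrol {NOUN}; 6:boiklaish {PREP}; 7:boiklaish {PREP}; 8:slian {ADV,CONJ}; 9:boiklaish {PREP}.
At position 8, choosing ADV makes rule 1 impossible to satisfy; hence CONJ.
At position 1, choosing CONJ makes rule 2 impossible to satisfy; hence NOUN.
At position 3, choosing CONJ makes rule 2 impossible to satisfy; hence NOUN.
The unique satisfying tagging is: NOUN PREP NOUN PREP NOUN PREP PREP CONJ PREP.
Verifying each rule — rule 1 satisfied; rule 2 satisfied; rule 3 satisfied.

CONJ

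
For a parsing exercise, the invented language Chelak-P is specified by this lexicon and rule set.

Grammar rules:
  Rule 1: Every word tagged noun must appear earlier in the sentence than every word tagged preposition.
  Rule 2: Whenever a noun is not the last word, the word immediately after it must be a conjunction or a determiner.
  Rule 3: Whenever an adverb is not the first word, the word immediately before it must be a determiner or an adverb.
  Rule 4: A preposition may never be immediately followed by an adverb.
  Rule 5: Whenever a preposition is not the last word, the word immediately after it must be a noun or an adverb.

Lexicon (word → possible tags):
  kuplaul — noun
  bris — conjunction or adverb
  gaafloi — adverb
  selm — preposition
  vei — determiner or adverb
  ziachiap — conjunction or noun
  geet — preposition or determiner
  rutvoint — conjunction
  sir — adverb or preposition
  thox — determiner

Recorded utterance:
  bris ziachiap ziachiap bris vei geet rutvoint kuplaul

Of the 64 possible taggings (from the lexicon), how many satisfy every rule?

Candidates per position — 1:bris {conjunction,adverb}; 2:ziachiap {conjunction,noun}; 3:ziachiap {conjunction,noun}; 4:bris {conjunction,adverb}; 5:vei {determiner,adverb}; 6:geet {preposition,determiner}; 7:rutvoint {conjunction}; 8:kuplaul {noun}.
There are 64 candidate sequences in total.
Checking each against the rules leaves 6 sequences.
Count = 6.

6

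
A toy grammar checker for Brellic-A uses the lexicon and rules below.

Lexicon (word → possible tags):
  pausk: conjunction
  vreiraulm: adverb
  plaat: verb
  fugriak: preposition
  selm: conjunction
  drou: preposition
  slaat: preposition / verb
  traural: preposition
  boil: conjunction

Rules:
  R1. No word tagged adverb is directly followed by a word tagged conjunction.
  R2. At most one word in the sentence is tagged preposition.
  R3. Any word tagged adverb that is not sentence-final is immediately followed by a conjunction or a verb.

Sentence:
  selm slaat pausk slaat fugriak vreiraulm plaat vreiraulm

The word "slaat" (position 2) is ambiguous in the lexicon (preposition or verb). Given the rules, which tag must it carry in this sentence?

Candidates per position — 1:selm {conjunction}; 2:slaat {preposition,verb}; 3:pausk {conjunction}; 4:slaat {preposition,verb}; 5:fugriak {preposition}; 6:vreiraulm {adverb}; 7:plaat {verb}; 8:vreiraulm {adverb}.
Word 2 cannot be preposition — rule 2 would then fail for every completion. It is verb.
Word 4 cannot be preposition — rule 2 would then fail for every completion. It is verb.
The only consistent sequence is: conjunction verb conjunction verb preposition adverb verb adverb.
Checking: rule 1 ✓; rule 2 ✓; rule 3 ✓.

verb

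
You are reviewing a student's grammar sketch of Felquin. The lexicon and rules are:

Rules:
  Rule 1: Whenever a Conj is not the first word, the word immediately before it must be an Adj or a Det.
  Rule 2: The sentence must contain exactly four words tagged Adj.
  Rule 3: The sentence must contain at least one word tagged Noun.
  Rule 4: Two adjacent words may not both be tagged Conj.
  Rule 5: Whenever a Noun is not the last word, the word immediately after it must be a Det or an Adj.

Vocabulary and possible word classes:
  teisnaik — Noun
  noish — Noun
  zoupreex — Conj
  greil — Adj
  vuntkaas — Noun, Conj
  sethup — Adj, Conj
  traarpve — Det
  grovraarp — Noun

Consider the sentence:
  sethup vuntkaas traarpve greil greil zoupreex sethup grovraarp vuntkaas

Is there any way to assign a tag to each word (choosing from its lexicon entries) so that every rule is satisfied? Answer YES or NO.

NO

Candidates per position — 1:sethup {Adj,Conj}; 2:vuntkaas {Noun,Conj}; 3:traarpve {Det}; 4:greil {Adj}; 5:greil {Adj}; 6:zoupreex {Conj}; 7:sethup {Adj,Conj}; 8:grovraarp {Noun}; 9:vuntkaas {Noun,Conj}.
Rule 5 cannot be satisfied by any choice of tags from the lexicon.
So there is no consistent tagging.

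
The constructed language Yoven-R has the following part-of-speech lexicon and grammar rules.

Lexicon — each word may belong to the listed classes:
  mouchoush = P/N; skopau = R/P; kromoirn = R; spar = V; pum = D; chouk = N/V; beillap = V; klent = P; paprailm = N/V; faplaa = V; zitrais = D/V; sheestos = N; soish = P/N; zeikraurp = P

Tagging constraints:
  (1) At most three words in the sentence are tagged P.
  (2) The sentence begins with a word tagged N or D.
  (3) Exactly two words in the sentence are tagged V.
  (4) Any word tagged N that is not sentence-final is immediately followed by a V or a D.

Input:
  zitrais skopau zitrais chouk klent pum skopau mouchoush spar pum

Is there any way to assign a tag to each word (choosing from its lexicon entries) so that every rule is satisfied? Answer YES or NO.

Candidates per position — 1:zitrais {D,V}; 2:skopau {R,P}; 3:zitrais {D,V}; 4:chouk {N,V}; 5:klent {P}; 6:pum {D}; 7:skopau {R,P}; 8:mouchoush {P,N}; 9:spar {V}; 10:pum {D}.
One satisfying assignment: D R D V P D R N V D.
Rule-by-rule: rule 1 satisfied; rule 2 satisfied; rule 3 satisfied; rule 4 satisfied.

YES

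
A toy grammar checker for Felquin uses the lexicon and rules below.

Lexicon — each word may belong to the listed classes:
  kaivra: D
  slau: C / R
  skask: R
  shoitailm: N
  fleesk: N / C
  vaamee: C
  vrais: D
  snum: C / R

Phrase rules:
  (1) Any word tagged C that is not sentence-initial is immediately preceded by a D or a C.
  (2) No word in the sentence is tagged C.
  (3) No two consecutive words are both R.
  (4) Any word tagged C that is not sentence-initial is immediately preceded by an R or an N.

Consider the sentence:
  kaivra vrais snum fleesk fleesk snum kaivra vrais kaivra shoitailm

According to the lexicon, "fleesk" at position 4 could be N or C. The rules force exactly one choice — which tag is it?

N

Candidates per position — 1:kaivra {D}; 2:vrais {D}; 3:snum {C,R}; 4:fleesk {N,C}; 5:fleesk {N,C}; 6:snum {C,R}; 7:kaivra {D}; 8:vrais {D}; 9:kaivra {D}; 10:shoitailm {N}.
At position 3, choosing C makes rule 2 impossible to satisfy; hence R.
At position 4, choosing C makes rule 1 impossible to satisfy; hence N.
At position 5, choosing C makes rule 1 impossible to satisfy; hence N.
At position 6, choosing C makes rule 1 impossible to satisfy; hence R.
The only consistent sequence is: D D R N N R D D D N.
Verifying each rule — rule 1 satisfied; rule 2 satisfied; rule 3 satisfied; rule 4 satisfied.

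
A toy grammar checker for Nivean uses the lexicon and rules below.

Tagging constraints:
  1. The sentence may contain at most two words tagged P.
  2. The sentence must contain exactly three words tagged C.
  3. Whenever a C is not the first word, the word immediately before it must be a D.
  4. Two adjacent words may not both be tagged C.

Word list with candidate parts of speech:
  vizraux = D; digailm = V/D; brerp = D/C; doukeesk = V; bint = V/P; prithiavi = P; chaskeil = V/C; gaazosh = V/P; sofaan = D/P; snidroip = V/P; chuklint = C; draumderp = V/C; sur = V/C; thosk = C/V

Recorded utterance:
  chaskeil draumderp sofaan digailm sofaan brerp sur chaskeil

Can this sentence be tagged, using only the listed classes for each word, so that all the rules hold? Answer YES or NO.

NO

Candidates per position — 1:chaskeil {V,C}; 2:draumderp {V,C}; 3:sofaan {D,P}; 4:digailm {V,D}; 5:sofaan {D,P}; 6:brerp {D,C}; 7:sur {V,C}; 8:chaskeil {V,C}.
Every candidate sequence violates at least one rule; no consistent tagging exists.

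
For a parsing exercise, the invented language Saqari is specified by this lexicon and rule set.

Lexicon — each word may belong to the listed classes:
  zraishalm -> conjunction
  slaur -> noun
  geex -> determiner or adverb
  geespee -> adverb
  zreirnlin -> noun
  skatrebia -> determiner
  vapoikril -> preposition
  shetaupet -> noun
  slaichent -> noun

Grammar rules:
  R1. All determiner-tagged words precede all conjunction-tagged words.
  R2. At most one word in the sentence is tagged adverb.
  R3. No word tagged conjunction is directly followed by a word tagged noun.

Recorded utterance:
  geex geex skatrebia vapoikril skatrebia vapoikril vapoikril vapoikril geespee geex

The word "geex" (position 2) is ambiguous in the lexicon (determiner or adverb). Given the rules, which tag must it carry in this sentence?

determiner

Candidates per position — 1:geex {determiner,adverb}; 2:geex {determiner,adverb}; 3:skatrebia {determiner}; 4:vapoikril {preposition}; 5:skatrebia {determiner}; 6:vapoikril {preposition}; 7:vapoikril {preposition}; 8:vapoikril {preposition}; 9:geespee {adverb}; 10:geex {determiner,adverb}.
At position 1, choosing adverb makes rule 2 impossible to satisfy; hence determiner.
At position 2, choosing adverb makes rule 2 impossible to satisfy; hence determiner.
At position 10, choosing adverb makes rule 2 impossible to satisfy; hence determiner.
So the tagging must be: determiner determiner determiner preposition determiner preposition preposition preposition adverb determiner.
Rule-by-rule: rule 1 ✓; rule 2 ✓; rule 3 ✓.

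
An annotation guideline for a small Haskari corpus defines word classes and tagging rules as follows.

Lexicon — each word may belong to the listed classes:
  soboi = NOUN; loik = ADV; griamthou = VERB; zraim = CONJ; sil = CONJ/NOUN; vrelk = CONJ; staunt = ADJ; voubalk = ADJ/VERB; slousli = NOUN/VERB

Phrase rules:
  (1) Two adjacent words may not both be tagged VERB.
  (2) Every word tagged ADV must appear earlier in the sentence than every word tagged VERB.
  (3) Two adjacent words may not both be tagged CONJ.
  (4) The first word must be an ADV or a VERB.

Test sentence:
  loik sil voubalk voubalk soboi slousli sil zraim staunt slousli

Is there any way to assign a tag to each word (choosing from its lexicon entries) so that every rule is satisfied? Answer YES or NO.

YES

Candidates per position — 1:loik {ADV}; 2:sil {CONJ,NOUN}; 3:voubalk {ADJ,VERB}; 4:voubalk {ADJ,VERB}; 5:soboi {NOUN}; 6:slousli {NOUN,VERB}; 7:sil {CONJ,NOUN}; 8:zraim {CONJ}; 9:staunt {ADJ}; 10:slousli {NOUN,VERB}.
One satisfying assignment: ADV NOUN ADJ VERB NOUN NOUN NOUN CONJ ADJ VERB.
Verifying each rule — rule 1 holds; rule 2 holds; rule 3 holds; rule 4 holds.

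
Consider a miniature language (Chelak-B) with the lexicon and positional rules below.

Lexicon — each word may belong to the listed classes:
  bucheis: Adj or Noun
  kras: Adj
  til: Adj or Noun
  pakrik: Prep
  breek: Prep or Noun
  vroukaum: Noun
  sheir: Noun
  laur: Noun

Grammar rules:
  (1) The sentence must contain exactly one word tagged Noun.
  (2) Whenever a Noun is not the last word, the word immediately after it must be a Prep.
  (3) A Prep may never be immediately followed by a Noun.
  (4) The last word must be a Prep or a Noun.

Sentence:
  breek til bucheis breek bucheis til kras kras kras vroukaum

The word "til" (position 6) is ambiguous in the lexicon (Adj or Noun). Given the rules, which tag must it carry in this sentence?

Candidates per position — 1:breek {Prep,Noun}; 2:til {Adj,Noun}; 3:bucheis {Adj,Noun}; 4:breek {Prep,Noun}; 5:bucheis {Adj,Noun}; 6:til {Adj,Noun}; 7:kras {Adj}; 8:kras {Adj}; 9:kras {Adj}; 10:vroukaum {Noun}.
Position 1: tagging it Noun would leave rule 1 unsatisfiable, so it must be Prep.
Position 2: tagging it Noun would leave rule 1 unsatisfiable, so it must be Adj.
Position 3: tagging it Noun would leave rule 1 unsatisfiable, so it must be Adj.
Position 4: tagging it Noun would leave rule 1 unsatisfiable, so it must be Prep.
Position 5: tagging it Noun would leave rule 1 unsatisfiable, so it must be Adj.
Position 6: tagging it Noun would leave rule 1 unsatisfiable, so it must be Adj.
So the tagging must be: Prep Adj Adj Prep Adj Adj Adj Adj Adj Noun.
Rule-by-rule: rule 1 holds; rule 2 holds; rule 3 holds; rule 4 holds.

Adj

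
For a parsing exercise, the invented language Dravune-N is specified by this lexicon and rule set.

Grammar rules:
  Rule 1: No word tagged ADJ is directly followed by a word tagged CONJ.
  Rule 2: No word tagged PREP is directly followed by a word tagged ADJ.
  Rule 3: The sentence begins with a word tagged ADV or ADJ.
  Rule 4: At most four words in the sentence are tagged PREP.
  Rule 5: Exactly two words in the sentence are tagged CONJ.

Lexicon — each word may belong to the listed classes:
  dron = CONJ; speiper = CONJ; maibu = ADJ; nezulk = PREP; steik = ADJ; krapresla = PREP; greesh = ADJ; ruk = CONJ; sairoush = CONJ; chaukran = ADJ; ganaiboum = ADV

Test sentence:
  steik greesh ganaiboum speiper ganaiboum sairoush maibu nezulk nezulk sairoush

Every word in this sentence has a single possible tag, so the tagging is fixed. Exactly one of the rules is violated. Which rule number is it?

Fixed tagging: ADJ ADJ ADV CONJ ADV CONJ ADJ PREP PREP CONJ.
Checking each rule: R1 ok, R2 ok, R3 ok, R4 ok, R5 fails.
Only rule 5 fails.

5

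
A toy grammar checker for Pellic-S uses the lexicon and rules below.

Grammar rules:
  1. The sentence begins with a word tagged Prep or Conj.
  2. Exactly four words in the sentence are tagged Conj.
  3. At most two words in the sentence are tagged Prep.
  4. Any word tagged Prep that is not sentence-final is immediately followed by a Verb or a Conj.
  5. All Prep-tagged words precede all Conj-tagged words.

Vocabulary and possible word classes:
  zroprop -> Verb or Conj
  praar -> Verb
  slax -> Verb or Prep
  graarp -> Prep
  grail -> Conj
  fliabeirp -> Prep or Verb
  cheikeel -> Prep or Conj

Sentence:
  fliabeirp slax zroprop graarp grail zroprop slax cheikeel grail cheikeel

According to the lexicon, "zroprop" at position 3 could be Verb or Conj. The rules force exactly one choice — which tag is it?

Candidates per position — 1:fliabeirp {Prep,Verb}; 2:slax {Verb,Prep}; 3:zroprop {Verb,Conj}; 4:graarp {Prep}; 5:grail {Conj}; 6:zroprop {Verb,Conj}; 7:slax {Verb,Prep}; 8:cheikeel {Prep,Conj}; 9:grail {Conj}; 10:cheikeel {Prep,Conj}.
Word 1 cannot be Verb — rule 1 would then fail for every completion. It is Prep.
Word 2 cannot be Prep — rule 3 would then fail for every completion. It is Verb.
Word 3 cannot be Conj — rule 5 would then fail for every completion. It is Verb.
Word 7 cannot be Prep — rule 3 would then fail for every completion. It is Verb.
Word 8 cannot be Prep — rule 3 would then fail for every completion. It is Conj.
Word 10 cannot be Prep — rule 3 would then fail for every completion. It is Conj.
Word 6 cannot be Conj — rule 2 would then fail for every completion. It is Verb.
The only consistent sequence is: Prep Verb Verb Prep Conj Verb Verb Conj Conj Conj.
Check: rule 1 ✓; rule 2 ✓; rule 3 ✓; rule 4 ✓; rule 5 ✓.

Verb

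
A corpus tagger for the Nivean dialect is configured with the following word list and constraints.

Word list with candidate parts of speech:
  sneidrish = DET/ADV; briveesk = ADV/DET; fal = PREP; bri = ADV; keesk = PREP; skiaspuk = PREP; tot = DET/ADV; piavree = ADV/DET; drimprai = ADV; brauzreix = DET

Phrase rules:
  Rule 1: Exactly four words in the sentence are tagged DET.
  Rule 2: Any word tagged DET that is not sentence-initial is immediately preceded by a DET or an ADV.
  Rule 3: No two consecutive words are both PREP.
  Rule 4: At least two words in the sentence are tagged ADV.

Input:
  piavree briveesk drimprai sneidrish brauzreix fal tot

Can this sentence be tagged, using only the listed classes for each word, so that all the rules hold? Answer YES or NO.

YES

Candidates per position — 1:piavree {ADV,DET}; 2:briveesk {ADV,DET}; 3:drimprai {ADV}; 4:sneidrish {DET,ADV}; 5:brauzreix {DET}; 6:fal {PREP}; 7:tot {DET,ADV}.
One satisfying assignment: DET DET ADV DET DET PREP ADV.
Checking: rule 1 ✓; rule 2 ✓; rule 3 ✓; rule 4 ✓.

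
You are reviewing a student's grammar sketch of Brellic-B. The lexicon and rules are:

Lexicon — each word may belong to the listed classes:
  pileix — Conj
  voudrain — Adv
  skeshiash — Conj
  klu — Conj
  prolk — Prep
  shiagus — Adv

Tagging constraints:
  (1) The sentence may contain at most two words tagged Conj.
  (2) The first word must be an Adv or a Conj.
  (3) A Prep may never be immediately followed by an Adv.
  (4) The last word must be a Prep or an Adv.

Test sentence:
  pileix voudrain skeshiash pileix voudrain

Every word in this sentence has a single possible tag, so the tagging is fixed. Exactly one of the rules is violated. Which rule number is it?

Fixed tagging: Conj Adv Conj Conj Adv.
Applying the rules: R1 violated, R2 holds, R3 holds, R4 holds.
Only rule 1 fails.

1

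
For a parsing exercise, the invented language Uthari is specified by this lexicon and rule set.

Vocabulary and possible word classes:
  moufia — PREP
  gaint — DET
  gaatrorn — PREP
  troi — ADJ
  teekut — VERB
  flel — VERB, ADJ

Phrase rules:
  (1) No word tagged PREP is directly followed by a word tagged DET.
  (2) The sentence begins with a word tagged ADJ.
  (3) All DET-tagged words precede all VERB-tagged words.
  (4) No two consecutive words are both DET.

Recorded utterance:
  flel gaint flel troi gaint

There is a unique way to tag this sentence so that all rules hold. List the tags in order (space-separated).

Candidates per position — 1:flel {VERB,ADJ}; 2:gaint {DET}; 3:flel {VERB,ADJ}; 4:troi {ADJ}; 5:gaint {DET}.
If word 1 were VERB, no tagging could satisfy rule 2; so word 1 is ADJ.
If word 3 were VERB, no tagging could satisfy rule 3; so word 3 is ADJ.
The only consistent sequence is: ADJ DET ADJ ADJ DET.
Checking: rule 1 ok; rule 2 ok; rule 3 ok; rule 4 ok.

ADJ DET ADJ ADJ DET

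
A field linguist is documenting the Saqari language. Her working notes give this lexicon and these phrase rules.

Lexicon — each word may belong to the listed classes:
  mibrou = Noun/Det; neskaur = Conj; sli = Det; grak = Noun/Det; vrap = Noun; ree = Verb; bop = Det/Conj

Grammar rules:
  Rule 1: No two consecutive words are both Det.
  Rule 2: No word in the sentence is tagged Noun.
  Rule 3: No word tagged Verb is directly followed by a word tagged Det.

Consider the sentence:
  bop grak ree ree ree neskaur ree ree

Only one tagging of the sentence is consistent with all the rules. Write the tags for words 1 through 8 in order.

Candidates per position — 1:bop {Det,Conj}; 2:grak {Noun,Det}; 3:ree {Verb}; 4:ree {Verb}; 5:ree {Verb}; 6:neskaur {Conj}; 7:ree {Verb}; 8:ree {Verb}.
Position 2: tagging it Noun would leave rule 2 unsatisfiable, so it must be Det.
Position 1: tagging it Det would leave rule 1 unsatisfiable, so it must be Conj.
The unique satisfying tagging is: Conj Det Verb Verb Verb Conj Verb Verb.
Checking: rule 1 ✓; rule 2 ✓; rule 3 ✓.

Conj Det Verb Verb Verb Conj Verb Verb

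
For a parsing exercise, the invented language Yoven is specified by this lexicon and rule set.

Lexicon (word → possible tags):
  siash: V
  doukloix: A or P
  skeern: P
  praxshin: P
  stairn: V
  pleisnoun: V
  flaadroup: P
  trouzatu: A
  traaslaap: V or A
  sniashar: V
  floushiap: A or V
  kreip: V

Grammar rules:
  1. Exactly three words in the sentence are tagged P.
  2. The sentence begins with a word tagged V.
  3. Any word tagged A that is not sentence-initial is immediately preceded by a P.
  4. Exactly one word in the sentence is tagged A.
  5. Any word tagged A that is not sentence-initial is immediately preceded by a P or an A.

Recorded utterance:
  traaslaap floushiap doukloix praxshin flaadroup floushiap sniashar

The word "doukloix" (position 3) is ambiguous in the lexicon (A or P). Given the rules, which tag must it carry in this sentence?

Candidates per position — 1:traaslaap {V,A}; 2:floushiap {A,V}; 3:doukloix {A,P}; 4:praxshin {P}; 5:flaadroup {P}; 6:floushiap {A,V}; 7:sniashar {V}.
Position 1: tagging it A would leave rule 2 unsatisfiable, so it must be V.
Position 2: tagging it A would leave rule 3 unsatisfiable, so it must be V.
Position 3: tagging it A would leave rule 1 unsatisfiable, so it must be P.
Position 6: tagging it V would leave rule 4 unsatisfiable, so it must be A.
So the tagging must be: V V P P P A V.
Rule-by-rule: rule 1 holds; rule 2 holds; rule 3 holds; rule 4 holds; rule 5 holds.

P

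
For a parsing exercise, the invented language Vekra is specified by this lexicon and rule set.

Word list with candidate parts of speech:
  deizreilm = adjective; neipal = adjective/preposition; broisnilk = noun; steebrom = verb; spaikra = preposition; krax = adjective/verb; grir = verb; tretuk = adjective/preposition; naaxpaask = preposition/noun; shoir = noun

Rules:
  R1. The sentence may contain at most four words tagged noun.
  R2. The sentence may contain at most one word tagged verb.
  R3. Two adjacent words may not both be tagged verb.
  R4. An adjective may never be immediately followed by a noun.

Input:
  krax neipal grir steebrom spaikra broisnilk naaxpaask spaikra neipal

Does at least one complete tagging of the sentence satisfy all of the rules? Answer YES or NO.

NO

Candidates per position — 1:krax {adjective,verb}; 2:neipal {adjective,preposition}; 3:grir {verb}; 4:steebrom {verb}; 5:spaikra {preposition}; 6:broisnilk {noun}; 7:naaxpaask {preposition,noun}; 8:spaikra {preposition}; 9:neipal {adjective,preposition}.
Rule 2 cannot be satisfied by any choice of tags from the lexicon.
So there is no consistent tagging.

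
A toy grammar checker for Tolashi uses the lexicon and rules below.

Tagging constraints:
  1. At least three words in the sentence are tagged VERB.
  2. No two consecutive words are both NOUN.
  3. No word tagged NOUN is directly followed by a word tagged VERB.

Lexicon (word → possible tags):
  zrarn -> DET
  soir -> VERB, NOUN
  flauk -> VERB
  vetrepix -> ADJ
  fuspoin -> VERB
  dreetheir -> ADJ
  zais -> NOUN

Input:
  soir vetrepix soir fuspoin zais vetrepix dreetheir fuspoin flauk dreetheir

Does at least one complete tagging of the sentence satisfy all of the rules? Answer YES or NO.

Candidates per position — 1:soir {VERB,NOUN}; 2:vetrepix {ADJ}; 3:soir {VERB,NOUN}; 4:fuspoin {VERB}; 5:zais {NOUN}; 6:vetrepix {ADJ}; 7:dreetheir {ADJ}; 8:fuspoin {VERB}; 9:flauk {VERB}; 10:dreetheir {ADJ}.
One satisfying assignment: NOUN ADJ VERB VERB NOUN ADJ ADJ VERB VERB ADJ.
Check: rule 1 ✓; rule 2 ✓; rule 3 ✓.

YES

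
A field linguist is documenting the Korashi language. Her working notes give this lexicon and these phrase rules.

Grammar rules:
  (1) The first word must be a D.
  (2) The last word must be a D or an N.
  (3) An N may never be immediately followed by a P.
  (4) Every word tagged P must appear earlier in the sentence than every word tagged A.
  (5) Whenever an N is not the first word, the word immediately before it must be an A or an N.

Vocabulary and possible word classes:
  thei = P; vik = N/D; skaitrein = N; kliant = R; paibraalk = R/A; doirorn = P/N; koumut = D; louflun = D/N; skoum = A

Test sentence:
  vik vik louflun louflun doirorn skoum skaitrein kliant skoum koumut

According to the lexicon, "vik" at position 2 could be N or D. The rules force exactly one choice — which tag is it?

D

Candidates per position — 1:vik {N,D}; 2:vik {N,D}; 3:louflun {D,N}; 4:louflun {D,N}; 5:doirorn {P,N}; 6:skoum {A}; 7:skaitrein {N}; 8:kliant {R}; 9:skoum {A}; 10:koumut {D}.
Position 1: N is ruled out by rule 1; that leaves D.
Position 2: N is ruled out by rule 5; that leaves D.
Position 3: N is ruled out by rule 5; that leaves D.
Position 4: N is ruled out by rule 5; that leaves D.
Position 5: N is ruled out by rule 5; that leaves P.
The only consistent sequence is: D D D D P A N R A D.
Rule-by-rule: rule 1 ok; rule 2 ok; rule 3 ok; rule 4 ok; rule 5 ok.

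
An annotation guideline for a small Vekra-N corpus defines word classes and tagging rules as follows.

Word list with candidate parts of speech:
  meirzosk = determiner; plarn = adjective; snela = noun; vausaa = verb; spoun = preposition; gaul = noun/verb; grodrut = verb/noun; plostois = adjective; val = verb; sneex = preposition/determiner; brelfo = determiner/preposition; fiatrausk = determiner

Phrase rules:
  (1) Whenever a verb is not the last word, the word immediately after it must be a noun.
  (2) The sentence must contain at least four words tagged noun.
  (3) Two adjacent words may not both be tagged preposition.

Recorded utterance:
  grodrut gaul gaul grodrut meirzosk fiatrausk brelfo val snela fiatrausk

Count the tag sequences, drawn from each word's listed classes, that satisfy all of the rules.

8

Candidates per position — 1:grodrut {verb,noun}; 2:gaul {noun,verb}; 3:gaul {noun,verb}; 4:grodrut {verb,noun}; 5:meirzosk {determiner}; 6:fiatrausk {determiner}; 7:brelfo {determiner,preposition}; 8:val {verb}; 9:snela {noun}; 10:fiatrausk {determiner}.
There are 32 candidate sequences in total.
Checking each against the rules leaves 8 sequences.
Count = 8.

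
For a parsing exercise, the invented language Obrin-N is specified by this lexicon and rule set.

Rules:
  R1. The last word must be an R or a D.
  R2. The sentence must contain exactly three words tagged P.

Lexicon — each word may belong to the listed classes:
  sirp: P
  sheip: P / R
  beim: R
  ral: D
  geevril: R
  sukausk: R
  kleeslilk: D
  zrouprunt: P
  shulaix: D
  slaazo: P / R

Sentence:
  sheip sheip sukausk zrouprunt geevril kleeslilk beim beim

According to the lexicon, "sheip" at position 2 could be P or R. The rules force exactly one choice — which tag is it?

P

Candidates per position — 1:sheip {P,R}; 2:sheip {P,R}; 3:sukausk {R}; 4:zrouprunt {P}; 5:geevril {R}; 6:kleeslilk {D}; 7:beim {R}; 8:beim {R}.
If word 1 were R, no tagging could satisfy rule 2; so word 1 is P.
If word 2 were R, no tagging could satisfy rule 2; so word 2 is P.
That leaves exactly one tagging: P P R P R D R R.
Checking: rule 1 ok; rule 2 ok.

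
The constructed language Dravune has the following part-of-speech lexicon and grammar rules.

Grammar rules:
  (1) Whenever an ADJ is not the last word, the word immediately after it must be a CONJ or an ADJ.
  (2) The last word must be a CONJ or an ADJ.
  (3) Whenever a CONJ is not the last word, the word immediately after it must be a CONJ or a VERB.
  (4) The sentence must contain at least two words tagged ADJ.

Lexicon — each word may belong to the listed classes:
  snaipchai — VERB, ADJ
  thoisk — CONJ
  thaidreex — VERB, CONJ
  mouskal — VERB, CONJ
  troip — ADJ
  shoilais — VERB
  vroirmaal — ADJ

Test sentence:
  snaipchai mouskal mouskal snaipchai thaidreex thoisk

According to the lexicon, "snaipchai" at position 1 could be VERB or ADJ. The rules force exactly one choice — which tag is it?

ADJ

Candidates per position — 1:snaipchai {VERB,ADJ}; 2:mouskal {VERB,CONJ}; 3:mouskal {VERB,CONJ}; 4:snaipchai {VERB,ADJ}; 5:thaidreex {VERB,CONJ}; 6:thoisk {CONJ}.
If word 1 were VERB, no tagging could satisfy rule 4; so word 1 is ADJ.
If word 2 were VERB, no tagging could satisfy rule 1; so word 2 is CONJ.
If word 4 were VERB, no tagging could satisfy rule 4; so word 4 is ADJ.
If word 5 were VERB, no tagging could satisfy rule 1; so word 5 is CONJ.
If word 3 were CONJ, no tagging could satisfy rule 3; so word 3 is VERB.
So the tagging must be: ADJ CONJ VERB ADJ CONJ CONJ.
Rule-by-rule: rule 1 ✓; rule 2 ✓; rule 3 ✓; rule 4 ✓.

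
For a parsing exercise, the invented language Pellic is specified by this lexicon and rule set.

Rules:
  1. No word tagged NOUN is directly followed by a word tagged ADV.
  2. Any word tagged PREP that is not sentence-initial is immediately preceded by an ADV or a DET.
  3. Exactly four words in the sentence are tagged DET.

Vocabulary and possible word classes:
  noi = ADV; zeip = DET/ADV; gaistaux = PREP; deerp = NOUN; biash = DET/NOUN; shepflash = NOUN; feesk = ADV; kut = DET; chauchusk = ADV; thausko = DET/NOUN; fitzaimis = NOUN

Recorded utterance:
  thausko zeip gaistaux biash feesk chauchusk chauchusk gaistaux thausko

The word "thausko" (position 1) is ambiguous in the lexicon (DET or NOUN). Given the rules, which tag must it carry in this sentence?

DET

Candidates per position — 1:thausko {DET,NOUN}; 2:zeip {DET,ADV}; 3:gaistaux {PREP}; 4:biash {DET,NOUN}; 5:feesk {ADV}; 6:chauchusk {ADV}; 7:chauchusk {ADV}; 8:gaistaux {PREP}; 9:thausko {DET,NOUN}.
Word 1 cannot be NOUN — rule 3 would then fail for every completion. It is DET.
Word 2 cannot be ADV — rule 3 would then fail for every completion. It is DET.
Word 4 cannot be NOUN — rule 1 would then fail for every completion. It is DET.
Word 9 cannot be NOUN — rule 3 would then fail for every completion. It is DET.
The only consistent sequence is: DET DET PREP DET ADV ADV ADV PREP DET.
Checking: rule 1 holds; rule 2 holds; rule 3 holds.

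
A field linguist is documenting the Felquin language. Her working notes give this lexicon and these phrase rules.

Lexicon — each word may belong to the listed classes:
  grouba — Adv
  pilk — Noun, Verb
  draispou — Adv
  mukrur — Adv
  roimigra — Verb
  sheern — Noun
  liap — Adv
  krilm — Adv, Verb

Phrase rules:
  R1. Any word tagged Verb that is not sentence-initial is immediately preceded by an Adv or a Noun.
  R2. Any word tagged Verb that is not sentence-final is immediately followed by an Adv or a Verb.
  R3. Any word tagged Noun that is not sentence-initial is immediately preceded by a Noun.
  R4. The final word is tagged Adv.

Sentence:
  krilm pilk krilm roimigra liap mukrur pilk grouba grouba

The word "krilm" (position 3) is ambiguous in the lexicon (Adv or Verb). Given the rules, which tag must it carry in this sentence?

Adv

Candidates per position — 1:krilm {Adv,Verb}; 2:pilk {Noun,Verb}; 3:krilm {Adv,Verb}; 4:roimigra {Verb}; 5:liap {Adv}; 6:mukrur {Adv}; 7:pilk {Noun,Verb}; 8:grouba {Adv}; 9:grouba {Adv}.
If word 2 were Noun, no tagging could satisfy rule 3; so word 2 is Verb.
If word 3 were Verb, no tagging could satisfy rule 1; so word 3 is Adv.
If word 7 were Noun, no tagging could satisfy rule 3; so word 7 is Verb.
If word 1 were Verb, no tagging could satisfy rule 1; so word 1 is Adv.
That leaves exactly one tagging: Adv Verb Adv Verb Adv Adv Verb Adv Adv.
Verifying each rule — rule 1 ok; rule 2 ok; rule 3 ok; rule 4 ok.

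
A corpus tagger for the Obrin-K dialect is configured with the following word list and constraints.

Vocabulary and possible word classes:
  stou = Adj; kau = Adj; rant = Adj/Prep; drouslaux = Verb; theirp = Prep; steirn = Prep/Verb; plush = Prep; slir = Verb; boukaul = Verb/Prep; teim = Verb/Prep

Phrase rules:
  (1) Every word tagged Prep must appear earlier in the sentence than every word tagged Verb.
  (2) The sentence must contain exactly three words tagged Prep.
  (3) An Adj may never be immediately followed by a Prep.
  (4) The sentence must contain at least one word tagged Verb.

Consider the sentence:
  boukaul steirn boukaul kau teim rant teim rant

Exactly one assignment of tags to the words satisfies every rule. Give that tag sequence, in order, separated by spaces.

Candidates per position — 1:boukaul {Verb,Prep}; 2:steirn {Prep,Verb}; 3:boukaul {Verb,Prep}; 4:kau {Adj}; 5:teim {Verb,Prep}; 6:rant {Adj,Prep}; 7:teim {Verb,Prep}; 8:rant {Adj,Prep}.
Position 5: tagging it Prep would leave rule 3 unsatisfiable, so it must be Verb.
Position 6: tagging it Prep would leave rule 1 unsatisfiable, so it must be Adj.
Position 7: tagging it Prep would leave rule 1 unsatisfiable, so it must be Verb.
Position 8: tagging it Prep would leave rule 1 unsatisfiable, so it must be Adj.
Position 1: tagging it Verb would leave rule 2 unsatisfiable, so it must be Prep.
Position 2: tagging it Verb would leave rule 2 unsatisfiable, so it must be Prep.
Position 3: tagging it Verb would leave rule 2 unsatisfiable, so it must be Prep.
That leaves exactly one tagging: Prep Prep Prep Adj Verb Adj Verb Adj.
Verifying each rule — rule 1 satisfied; rule 2 satisfied; rule 3 satisfied; rule 4 satisfied.

Prep Prep Prep Adj Verb Adj Verb Adj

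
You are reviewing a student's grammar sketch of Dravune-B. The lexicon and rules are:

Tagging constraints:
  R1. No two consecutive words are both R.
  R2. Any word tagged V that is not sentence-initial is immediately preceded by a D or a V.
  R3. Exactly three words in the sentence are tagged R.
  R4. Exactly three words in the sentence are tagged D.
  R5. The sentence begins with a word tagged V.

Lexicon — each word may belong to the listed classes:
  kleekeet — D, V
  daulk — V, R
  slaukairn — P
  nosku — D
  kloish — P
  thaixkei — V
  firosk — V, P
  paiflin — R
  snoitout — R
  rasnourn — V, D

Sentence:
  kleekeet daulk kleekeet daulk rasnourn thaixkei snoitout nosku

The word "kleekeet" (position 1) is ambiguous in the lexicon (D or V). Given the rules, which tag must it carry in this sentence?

Candidates per position — 1:kleekeet {D,V}; 2:daulk {V,R}; 3:kleekeet {D,V}; 4:daulk {V,R}; 5:rasnourn {V,D}; 6:thaixkei {V}; 7:snoitout {R}; 8:nosku {D}.
Word 1 cannot be D — rule 5 would then fail for every completion. It is V.
Word 2 cannot be V — rule 3 would then fail for every completion. It is R.
Word 3 cannot be V — rule 2 would then fail for every completion. It is D.
Word 4 cannot be V — rule 3 would then fail for every completion. It is R.
Word 5 cannot be V — rule 2 would then fail for every completion. It is D.
The unique satisfying tagging is: V R D R D V R D.
Verifying each rule — rule 1 holds; rule 2 holds; rule 3 holds; rule 4 holds; rule 5 holds.

V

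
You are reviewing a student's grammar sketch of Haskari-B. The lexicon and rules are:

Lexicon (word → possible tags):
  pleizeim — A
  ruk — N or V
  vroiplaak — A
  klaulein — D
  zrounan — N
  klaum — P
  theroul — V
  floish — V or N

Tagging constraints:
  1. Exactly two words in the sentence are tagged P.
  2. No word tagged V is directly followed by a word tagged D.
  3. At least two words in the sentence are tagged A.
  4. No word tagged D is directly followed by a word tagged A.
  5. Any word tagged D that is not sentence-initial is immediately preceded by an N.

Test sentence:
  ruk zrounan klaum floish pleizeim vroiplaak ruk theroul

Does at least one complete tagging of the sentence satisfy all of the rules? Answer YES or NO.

NO

Candidates per position — 1:ruk {N,V}; 2:zrounan {N}; 3:klaum {P}; 4:floish {V,N}; 5:pleizeim {A}; 6:vroiplaak {A}; 7:ruk {N,V}; 8:theroul {V}.
Rule 1 cannot be satisfied by any choice of tags from the lexicon.
So there is no consistent tagging.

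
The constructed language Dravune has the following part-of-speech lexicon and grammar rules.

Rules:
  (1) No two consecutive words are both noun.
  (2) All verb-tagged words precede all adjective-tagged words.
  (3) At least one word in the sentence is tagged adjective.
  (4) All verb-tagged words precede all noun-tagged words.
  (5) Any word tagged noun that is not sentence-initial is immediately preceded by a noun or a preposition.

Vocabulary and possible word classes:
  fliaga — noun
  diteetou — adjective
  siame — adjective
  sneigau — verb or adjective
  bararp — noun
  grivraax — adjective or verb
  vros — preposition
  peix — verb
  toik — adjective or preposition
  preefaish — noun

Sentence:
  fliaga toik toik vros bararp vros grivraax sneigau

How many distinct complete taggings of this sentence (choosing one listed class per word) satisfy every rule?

Candidates per position — 1:fliaga {noun}; 2:toik {adjective,preposition}; 3:toik {adjective,preposition}; 4:vros {preposition}; 5:bararp {noun}; 6:vros {preposition}; 7:grivraax {adjective,verb}; 8:sneigau {verb,adjective}.
There are 16 candidate sequences in total.
The sequences that satisfy every rule: noun adjective adjective preposition noun preposition adjective adjective; noun adjective preposition preposition noun preposition adjective adjective; noun preposition adjective preposition noun preposition adjective adjective; noun preposition preposition preposition noun preposition adjective adjective.
Count = 4.

4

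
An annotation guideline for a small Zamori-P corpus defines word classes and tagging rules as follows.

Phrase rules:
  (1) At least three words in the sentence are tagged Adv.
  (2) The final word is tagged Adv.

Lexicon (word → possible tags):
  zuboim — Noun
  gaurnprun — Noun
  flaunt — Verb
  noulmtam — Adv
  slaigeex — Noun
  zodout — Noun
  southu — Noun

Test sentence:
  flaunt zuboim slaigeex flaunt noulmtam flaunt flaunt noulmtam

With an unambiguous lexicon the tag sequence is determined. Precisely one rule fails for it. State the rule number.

1

Fixed tagging: Verb Noun Noun Verb Adv Verb Verb Adv.
Checking each rule: R1 violated, R2 holds.
Only rule 1 fails.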